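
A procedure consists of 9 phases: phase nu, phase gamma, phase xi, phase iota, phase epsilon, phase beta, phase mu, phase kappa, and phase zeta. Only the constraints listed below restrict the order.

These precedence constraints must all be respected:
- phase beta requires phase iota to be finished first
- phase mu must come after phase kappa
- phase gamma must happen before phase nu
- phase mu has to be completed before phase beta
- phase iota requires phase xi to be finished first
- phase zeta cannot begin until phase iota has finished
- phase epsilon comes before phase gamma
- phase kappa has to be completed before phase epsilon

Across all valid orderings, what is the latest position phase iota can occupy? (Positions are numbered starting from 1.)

Every phase that must follow phase iota has to come after it. Tracing all chains starting from phase iota, those phases are: phase beta, phase zeta — 2 in total.
So at least 2 phases follow phase iota, putting phase iota no later than position 7. That position is achievable by scheduling everything else first.

7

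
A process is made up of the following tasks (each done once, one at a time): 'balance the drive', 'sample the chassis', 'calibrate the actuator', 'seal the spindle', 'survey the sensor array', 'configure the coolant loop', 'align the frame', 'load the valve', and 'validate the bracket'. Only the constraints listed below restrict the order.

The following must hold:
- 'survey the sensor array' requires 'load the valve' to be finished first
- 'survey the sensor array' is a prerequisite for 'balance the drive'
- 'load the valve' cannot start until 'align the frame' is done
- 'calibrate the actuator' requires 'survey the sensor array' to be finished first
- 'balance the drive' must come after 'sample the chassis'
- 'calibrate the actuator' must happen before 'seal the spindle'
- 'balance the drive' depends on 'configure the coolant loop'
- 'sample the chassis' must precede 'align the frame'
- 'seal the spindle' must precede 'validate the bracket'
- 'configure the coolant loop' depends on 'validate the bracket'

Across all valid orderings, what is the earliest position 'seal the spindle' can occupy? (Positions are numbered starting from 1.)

Working backwards through the constraints from 'seal the spindle', its full set of required predecessors is 'sample the chassis', 'calibrate the actuator', 'survey the sensor array', 'align the frame', 'load the valve' — 5 of them.
So at minimum 5 tasks come before 'seal the spindle', putting 'seal the spindle' no earlier than position 6. That position is achievable by scheduling exactly those predecessors first.

6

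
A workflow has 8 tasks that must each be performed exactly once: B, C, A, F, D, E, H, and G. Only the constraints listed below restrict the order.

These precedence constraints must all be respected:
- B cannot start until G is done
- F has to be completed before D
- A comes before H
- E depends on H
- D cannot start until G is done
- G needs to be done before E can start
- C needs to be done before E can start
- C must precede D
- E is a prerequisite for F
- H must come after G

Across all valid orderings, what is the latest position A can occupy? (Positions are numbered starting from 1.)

4

The tasks that are forced after A, directly or by a chain of constraints, are F, D, E, H. That's 4 tasks.
So at least 4 tasks follow A, putting A no later than position 4. That position is achievable by scheduling everything else first.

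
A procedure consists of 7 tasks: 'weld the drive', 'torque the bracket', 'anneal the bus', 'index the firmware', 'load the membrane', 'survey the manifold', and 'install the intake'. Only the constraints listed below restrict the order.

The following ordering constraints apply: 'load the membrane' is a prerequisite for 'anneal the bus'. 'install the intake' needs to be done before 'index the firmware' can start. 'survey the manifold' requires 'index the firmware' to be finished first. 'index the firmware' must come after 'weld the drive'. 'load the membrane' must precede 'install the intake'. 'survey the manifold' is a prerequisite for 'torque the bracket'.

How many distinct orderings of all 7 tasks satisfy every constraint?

2 tasks have no prerequisites ('weld the drive', 'load the membrane'), so any of them could come first.
Counting all ways to extend the partial order to a total order gives 17.

17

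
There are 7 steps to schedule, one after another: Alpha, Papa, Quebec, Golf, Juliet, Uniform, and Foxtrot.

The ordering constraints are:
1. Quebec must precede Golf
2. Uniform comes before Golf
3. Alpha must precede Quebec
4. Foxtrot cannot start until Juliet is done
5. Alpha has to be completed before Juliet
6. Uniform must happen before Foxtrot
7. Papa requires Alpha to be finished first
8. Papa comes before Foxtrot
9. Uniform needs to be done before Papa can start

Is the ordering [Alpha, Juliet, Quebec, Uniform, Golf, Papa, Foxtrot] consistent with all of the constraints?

Going through the constraints one by one, each required predecessor appears earlier in the sequence than its dependent — e.g. Juliet (position 2) is before Foxtrot (position 7), as required.

Yes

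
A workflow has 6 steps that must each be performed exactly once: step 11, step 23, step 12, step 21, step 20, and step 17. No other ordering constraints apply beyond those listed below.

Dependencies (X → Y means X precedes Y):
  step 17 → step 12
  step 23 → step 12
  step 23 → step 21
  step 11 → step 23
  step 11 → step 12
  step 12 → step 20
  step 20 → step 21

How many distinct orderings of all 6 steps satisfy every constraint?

2 steps have no prerequisites (step 11, step 17), so any of them could come first.
Systematically extending each partial ordering one step at a time and counting, there are 3 complete orderings.

3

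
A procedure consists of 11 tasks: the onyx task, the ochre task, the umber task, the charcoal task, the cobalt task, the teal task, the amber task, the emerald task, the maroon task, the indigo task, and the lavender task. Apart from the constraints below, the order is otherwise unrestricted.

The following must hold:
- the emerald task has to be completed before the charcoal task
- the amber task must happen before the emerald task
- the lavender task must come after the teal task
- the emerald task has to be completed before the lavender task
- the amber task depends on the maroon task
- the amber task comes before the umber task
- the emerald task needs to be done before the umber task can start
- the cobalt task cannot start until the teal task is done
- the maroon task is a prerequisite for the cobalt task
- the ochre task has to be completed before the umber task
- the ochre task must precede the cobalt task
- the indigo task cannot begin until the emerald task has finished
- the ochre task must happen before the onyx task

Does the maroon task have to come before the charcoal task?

Yes

Chaining the stated constraints: the maroon task → the amber task → the emerald task → the charcoal task.
So the maroon task must precede the charcoal task in any valid ordering.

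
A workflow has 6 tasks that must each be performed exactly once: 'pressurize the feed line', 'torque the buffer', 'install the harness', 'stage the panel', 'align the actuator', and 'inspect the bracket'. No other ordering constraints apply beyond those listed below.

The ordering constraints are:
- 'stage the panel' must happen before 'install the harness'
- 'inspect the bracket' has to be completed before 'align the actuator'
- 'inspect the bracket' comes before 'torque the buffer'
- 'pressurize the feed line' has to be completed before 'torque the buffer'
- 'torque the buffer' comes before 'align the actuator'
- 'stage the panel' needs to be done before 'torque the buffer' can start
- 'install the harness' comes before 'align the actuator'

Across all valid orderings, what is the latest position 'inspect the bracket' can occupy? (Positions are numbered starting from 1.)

Every task that must follow 'inspect the bracket' has to come after it. Tracing all chains starting from 'inspect the bracket', those tasks are: 'torque the buffer', 'align the actuator' — 2 in total.
So at least 2 tasks follow 'inspect the bracket', putting 'inspect the bracket' no later than position 4. That position is achievable by scheduling everything else first.

4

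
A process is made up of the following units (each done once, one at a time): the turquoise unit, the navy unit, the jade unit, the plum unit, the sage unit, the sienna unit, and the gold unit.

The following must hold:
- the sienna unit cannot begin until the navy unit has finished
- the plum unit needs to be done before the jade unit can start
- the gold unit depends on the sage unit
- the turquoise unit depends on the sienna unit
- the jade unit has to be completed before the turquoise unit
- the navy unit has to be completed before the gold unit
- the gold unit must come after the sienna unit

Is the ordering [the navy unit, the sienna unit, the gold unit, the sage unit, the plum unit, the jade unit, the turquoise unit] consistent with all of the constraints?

No

Here the sage unit comes after the gold unit.
That contradicts the constraint that the sage unit must precede the gold unit.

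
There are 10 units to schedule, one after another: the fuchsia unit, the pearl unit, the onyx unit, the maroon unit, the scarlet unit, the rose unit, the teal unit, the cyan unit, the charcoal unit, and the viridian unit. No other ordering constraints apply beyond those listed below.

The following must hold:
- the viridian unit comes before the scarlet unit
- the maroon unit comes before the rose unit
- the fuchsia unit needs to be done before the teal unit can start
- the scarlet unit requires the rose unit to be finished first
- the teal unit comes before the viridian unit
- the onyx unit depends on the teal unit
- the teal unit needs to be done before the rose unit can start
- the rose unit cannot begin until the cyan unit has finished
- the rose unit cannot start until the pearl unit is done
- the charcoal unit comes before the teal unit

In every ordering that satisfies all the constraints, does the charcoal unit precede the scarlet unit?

Following the dependencies: the charcoal unit → the teal unit → the viridian unit → the scarlet unit.
That forces the charcoal unit before the scarlet unit in every valid schedule.

Yes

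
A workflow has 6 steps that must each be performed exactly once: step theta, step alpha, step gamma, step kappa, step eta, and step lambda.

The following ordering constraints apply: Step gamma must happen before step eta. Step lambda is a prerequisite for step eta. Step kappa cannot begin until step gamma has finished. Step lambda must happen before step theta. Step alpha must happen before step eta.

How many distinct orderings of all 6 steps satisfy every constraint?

The steps with no prerequisites are step alpha, step gamma, step lambda; any of them can be placed first.
Systematically extending each partial ordering one step at a time and counting, there are 66 complete orderings.

66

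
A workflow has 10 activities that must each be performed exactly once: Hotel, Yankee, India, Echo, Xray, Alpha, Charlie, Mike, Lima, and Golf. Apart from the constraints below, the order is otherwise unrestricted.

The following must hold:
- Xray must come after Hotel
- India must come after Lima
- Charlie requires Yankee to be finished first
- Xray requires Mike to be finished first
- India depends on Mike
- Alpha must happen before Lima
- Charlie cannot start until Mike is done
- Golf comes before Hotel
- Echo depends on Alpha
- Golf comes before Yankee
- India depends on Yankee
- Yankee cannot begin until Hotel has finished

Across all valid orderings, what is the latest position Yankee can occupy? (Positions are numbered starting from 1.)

8

Every activity that must follow Yankee has to come after it. Tracing all chains starting from Yankee, those activities are: India, Charlie — 2 in total.
With 2 mandatory successors out of 10 activities total, the latest slot for Yankee is 10−2 = 8, and it's reachable by doing all non-successors before Yankee.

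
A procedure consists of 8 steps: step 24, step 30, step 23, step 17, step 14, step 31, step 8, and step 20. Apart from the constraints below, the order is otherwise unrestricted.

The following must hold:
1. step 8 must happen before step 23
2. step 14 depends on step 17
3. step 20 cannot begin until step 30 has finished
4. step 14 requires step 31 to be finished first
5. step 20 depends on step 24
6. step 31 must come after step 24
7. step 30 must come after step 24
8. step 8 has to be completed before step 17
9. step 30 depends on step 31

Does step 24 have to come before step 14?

There is a constraint chain step 24 → step 31 → step 14.
So step 24 must precede step 14 in any valid ordering.

Yes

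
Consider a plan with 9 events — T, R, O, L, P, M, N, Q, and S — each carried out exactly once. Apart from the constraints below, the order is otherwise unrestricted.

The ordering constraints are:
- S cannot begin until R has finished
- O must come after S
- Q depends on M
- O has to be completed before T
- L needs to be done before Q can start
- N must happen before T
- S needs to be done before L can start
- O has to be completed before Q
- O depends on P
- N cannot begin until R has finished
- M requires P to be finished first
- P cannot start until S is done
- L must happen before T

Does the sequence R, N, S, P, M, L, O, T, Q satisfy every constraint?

Yes

Every stated constraint is respected: N sits at position 2, ahead of T at position 8, and each of the other listed pairs likewise has the predecessor earlier in the sequence.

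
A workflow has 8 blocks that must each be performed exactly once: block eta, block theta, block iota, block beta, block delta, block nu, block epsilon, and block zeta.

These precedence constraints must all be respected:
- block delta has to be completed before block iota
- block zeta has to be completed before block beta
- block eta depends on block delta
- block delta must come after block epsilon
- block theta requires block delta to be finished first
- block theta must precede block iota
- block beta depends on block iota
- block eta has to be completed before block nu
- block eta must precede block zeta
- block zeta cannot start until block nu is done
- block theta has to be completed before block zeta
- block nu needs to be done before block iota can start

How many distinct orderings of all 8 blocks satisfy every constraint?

6

Block epsilon is the only block with nothing required before it, so every ordering starts there.
Counting all ways to extend the partial order to a total order gives 6.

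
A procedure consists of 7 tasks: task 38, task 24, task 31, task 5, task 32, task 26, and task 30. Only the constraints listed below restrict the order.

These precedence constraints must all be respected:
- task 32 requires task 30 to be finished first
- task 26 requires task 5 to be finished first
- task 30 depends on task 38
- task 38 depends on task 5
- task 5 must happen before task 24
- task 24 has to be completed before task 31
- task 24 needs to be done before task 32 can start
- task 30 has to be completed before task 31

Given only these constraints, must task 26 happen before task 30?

No

Nothing in the constraints links task 26 and task 30; they are unordered relative to each other.
There exist valid orderings with task 30 before task 26, so task 26 is not required to come first.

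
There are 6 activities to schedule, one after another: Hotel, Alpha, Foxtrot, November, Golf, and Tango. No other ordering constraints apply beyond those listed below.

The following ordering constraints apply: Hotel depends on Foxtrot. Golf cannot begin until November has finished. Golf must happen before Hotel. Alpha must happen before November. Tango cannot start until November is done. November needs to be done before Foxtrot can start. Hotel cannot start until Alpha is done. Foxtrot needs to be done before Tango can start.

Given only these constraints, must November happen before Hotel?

Chaining the stated constraints: November → Foxtrot → Hotel.
So November must precede Hotel in any valid ordering.

Yes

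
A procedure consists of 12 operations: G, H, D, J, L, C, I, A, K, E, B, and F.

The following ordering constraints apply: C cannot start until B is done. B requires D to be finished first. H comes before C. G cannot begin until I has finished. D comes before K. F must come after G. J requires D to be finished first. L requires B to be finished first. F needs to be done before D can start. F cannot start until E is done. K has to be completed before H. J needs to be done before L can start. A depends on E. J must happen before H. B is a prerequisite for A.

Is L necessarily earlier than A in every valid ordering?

Nothing in the constraints links L and A; they are unordered relative to each other.
So L can come before A or after — it is not forced.

No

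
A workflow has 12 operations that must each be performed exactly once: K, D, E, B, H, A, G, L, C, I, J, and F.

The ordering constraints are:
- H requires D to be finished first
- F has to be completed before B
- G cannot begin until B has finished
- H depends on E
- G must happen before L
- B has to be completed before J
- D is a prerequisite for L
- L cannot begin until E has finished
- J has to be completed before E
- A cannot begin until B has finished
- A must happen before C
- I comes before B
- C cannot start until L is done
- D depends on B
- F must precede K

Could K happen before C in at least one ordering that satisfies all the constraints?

Nothing in the constraints forces C before K — there is no chain from C to K.
That means at least one valid schedule has K before C.

Yes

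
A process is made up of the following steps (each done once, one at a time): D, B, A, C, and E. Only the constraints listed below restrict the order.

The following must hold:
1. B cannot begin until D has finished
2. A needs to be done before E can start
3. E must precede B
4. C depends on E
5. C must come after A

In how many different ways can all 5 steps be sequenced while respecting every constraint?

The steps with no prerequisites are D, A; any of them can be placed first.
Systematically extending each partial ordering one step at a time and counting, there are 7 complete orderings.

7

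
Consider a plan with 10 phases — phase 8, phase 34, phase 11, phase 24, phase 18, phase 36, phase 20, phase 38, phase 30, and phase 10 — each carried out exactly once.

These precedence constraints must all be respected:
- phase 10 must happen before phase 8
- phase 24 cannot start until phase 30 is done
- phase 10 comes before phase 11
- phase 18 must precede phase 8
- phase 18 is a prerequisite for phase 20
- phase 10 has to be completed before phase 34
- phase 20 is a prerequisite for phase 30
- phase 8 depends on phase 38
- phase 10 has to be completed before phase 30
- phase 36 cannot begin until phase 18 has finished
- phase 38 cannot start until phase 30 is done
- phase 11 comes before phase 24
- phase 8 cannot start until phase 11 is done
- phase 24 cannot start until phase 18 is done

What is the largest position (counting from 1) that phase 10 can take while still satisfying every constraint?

4

The phases that are forced after phase 10, directly or by a chain of constraints, are phase 8, phase 34, phase 11, phase 24, phase 38, phase 30. That's 6 phases.
So at least 6 phases follow phase 10, putting phase 10 no later than position 4. That position is achievable by scheduling everything else first.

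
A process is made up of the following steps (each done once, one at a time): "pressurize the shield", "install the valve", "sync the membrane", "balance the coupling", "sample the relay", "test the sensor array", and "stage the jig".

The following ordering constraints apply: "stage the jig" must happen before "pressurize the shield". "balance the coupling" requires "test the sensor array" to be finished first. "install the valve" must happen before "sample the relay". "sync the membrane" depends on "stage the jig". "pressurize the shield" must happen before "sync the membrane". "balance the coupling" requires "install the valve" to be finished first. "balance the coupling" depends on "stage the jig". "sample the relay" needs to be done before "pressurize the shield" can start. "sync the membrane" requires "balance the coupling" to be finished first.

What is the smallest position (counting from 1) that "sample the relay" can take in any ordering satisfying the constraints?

Working backwards through the constraints from "sample the relay", its only required predecessor is "install the valve".
So at minimum 1 step comes before "sample the relay", putting "sample the relay" no earlier than position 2. That position is achievable by scheduling exactly that predecessor first.

2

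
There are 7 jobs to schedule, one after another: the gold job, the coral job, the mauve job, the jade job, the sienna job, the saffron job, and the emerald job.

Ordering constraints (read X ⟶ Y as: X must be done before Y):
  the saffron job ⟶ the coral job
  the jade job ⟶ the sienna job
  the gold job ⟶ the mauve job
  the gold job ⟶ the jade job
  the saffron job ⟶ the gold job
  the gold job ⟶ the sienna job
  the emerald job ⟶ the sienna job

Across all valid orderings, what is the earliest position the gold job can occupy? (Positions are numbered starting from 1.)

Working backwards through the constraints from the gold job, its only required predecessor is the saffron job.
With 1 mandatory predecessor, the earliest the gold job can sit is position 1+1 = 2, and placing just that one first achieves it.

2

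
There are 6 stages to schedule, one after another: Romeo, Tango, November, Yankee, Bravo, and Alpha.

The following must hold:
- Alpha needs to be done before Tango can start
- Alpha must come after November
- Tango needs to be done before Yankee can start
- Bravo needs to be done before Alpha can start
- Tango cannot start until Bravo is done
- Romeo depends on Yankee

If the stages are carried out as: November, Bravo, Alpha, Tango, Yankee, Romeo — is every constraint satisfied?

Every stated constraint is respected: Bravo sits at position 2, ahead of Tango at position 4, and each of the other listed pairs likewise has the predecessor earlier in the sequence.

Yes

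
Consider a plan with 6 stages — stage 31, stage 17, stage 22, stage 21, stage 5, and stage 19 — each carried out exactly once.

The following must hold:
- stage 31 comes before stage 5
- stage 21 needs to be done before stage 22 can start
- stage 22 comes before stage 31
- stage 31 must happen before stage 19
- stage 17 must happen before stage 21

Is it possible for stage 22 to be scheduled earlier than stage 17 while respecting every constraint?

Following stage 17 → stage 21 → stage 22, stage 17 must precede stage 22 in every valid ordering.
Hence stage 22 can never be scheduled before stage 17.

No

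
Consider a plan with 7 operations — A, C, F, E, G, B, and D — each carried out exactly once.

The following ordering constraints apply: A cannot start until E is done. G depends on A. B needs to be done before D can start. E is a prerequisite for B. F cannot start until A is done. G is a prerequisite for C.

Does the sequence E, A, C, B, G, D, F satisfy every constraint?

The sequence places C ahead of G.
Since G is required before C, the ordering is invalid.

No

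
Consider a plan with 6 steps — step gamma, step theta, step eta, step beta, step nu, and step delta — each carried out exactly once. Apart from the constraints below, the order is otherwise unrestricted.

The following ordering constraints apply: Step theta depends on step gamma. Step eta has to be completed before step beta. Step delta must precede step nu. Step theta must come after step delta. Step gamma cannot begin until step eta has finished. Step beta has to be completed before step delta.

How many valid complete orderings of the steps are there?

Only step eta has no prerequisites, so it must go first.
Enumerating by repeatedly choosing an available step (one whose prerequisites are all placed) gives 7 distinct complete orderings.

7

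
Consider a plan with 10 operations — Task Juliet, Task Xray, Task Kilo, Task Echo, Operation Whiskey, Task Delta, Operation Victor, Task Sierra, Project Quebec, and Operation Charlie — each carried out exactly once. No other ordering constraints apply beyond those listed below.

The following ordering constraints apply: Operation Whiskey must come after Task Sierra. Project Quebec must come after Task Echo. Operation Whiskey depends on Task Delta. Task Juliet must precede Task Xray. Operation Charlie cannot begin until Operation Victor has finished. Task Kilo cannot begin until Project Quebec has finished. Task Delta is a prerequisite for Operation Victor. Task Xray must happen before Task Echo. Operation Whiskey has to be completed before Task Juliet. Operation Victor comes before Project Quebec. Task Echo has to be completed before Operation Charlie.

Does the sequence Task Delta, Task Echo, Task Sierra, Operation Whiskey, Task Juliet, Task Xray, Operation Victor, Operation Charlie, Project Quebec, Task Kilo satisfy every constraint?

No

The sequence places Task Echo ahead of Task Xray.
That contradicts the constraint that Task Xray must precede Task Echo.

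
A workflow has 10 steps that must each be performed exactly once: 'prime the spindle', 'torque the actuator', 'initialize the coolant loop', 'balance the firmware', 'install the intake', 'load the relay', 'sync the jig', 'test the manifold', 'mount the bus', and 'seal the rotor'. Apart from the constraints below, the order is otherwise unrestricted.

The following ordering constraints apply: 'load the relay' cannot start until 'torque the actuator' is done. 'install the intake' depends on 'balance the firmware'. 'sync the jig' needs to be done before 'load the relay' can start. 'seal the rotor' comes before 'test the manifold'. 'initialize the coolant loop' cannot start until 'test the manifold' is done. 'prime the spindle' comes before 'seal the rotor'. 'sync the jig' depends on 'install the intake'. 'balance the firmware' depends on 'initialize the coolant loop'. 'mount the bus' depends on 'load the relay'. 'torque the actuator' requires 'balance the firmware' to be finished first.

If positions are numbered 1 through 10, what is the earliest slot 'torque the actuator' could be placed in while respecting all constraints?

The steps that are forced before 'torque the actuator', directly or transitively, are 'prime the spindle', 'initialize the coolant loop', 'balance the firmware', 'test the manifold', 'seal the rotor'. That's 5 steps.
So at minimum 5 steps come before 'torque the actuator', putting 'torque the actuator' no earlier than position 6. That position is achievable by scheduling exactly those predecessors first.

6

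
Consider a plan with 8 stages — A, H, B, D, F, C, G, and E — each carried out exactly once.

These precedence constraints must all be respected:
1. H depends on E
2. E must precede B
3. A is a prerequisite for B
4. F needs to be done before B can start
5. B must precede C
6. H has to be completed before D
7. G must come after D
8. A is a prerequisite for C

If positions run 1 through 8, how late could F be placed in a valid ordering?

The stages that are forced after F, directly or by a chain of constraints, are B, C. That's 2 stages.
With 2 mandatory successors out of 8 stages total, the latest slot for F is 8−2 = 6, and it's reachable by doing all non-successors before F.

6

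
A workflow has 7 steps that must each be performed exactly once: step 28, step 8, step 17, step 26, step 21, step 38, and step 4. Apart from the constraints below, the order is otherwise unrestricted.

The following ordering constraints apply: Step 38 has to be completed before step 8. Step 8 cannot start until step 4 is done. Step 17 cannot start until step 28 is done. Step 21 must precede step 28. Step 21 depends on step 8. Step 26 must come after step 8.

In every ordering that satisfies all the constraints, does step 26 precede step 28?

No chain of constraints connects step 26 to step 28 in either direction.
So step 26 can come before step 28 or after — it is not forced.

No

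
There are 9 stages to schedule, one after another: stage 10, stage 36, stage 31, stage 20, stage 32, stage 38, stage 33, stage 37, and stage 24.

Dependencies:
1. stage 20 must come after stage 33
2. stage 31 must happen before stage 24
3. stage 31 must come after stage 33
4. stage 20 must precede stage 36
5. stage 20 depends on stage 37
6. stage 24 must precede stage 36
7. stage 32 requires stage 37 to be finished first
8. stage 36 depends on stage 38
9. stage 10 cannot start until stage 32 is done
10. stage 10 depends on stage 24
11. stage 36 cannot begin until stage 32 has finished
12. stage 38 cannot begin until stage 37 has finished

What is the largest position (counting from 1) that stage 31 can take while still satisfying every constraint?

6

Every stage that must follow stage 31 has to come after it. Tracing all chains starting from stage 31, those stages are: stage 10, stage 36, stage 24 — 3 in total.
So at least 3 stages follow stage 31, putting stage 31 no later than position 6. That position is achievable by scheduling everything else first.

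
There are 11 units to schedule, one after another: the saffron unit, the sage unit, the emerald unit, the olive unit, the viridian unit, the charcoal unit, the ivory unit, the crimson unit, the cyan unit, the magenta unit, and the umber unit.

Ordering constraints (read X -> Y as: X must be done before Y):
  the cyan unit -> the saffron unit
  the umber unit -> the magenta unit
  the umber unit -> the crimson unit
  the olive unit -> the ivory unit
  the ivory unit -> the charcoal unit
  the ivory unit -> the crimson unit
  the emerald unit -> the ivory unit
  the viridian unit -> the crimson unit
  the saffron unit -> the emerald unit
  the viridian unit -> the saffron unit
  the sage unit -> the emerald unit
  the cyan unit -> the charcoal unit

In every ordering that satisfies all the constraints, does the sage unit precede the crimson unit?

Chaining the stated constraints: the sage unit → the emerald unit → the ivory unit → the crimson unit.
Hence the sage unit necessarily comes before the crimson unit.

Yes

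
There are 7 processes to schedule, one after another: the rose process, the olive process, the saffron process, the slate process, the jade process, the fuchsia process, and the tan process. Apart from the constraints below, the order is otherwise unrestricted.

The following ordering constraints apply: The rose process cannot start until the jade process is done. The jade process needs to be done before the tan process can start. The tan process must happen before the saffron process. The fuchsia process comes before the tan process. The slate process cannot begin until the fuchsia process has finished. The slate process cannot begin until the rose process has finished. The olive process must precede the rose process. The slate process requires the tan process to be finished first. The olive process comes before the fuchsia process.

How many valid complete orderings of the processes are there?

2 processes have no prerequisites (the olive process, the jade process), so any of them could come first.
Counting all ways to extend the partial order to a total order gives 19.

19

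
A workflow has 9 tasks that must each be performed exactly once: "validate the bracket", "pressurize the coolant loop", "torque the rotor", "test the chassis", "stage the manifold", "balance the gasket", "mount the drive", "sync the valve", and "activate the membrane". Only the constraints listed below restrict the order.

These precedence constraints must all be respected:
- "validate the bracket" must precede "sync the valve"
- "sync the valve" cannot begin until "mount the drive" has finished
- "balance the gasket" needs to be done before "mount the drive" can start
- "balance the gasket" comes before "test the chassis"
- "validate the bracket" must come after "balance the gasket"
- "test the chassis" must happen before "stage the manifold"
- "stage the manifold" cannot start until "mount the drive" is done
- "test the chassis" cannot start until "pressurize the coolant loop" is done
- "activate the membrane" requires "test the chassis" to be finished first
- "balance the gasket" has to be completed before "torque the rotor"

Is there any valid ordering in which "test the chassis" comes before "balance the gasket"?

No

Following "balance the gasket" → "test the chassis", "balance the gasket" must precede "test the chassis" in every valid ordering.
So no valid ordering can have "test the chassis" before "balance the gasket".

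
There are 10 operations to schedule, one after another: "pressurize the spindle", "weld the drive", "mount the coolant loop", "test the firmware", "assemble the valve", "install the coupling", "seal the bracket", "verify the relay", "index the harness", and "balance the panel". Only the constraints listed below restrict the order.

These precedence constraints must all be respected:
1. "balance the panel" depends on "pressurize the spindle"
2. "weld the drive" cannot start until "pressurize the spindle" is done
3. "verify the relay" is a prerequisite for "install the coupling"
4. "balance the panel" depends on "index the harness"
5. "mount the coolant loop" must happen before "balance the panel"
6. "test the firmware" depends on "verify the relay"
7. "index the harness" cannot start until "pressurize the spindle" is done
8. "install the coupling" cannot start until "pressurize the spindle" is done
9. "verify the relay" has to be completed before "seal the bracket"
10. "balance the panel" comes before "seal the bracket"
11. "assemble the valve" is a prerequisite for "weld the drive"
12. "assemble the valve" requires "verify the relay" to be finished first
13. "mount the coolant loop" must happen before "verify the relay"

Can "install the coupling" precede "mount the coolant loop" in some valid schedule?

The constraints give a chain "mount the coolant loop" → "verify the relay" → "install the coupling", which forces "mount the coolant loop" before "install the coupling".
So no valid ordering can have "install the coupling" before "mount the coolant loop".

No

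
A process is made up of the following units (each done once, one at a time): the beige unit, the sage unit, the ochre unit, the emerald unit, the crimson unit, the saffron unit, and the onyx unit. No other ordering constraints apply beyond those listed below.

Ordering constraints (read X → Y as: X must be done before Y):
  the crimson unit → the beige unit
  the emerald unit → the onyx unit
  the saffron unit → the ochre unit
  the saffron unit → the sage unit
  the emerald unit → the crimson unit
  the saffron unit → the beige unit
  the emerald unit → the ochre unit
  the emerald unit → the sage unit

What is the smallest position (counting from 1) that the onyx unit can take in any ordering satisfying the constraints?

2

Working backwards through the constraints from the onyx unit, its only required predecessor is the emerald unit.
So at minimum 1 unit comes before the onyx unit, putting the onyx unit no earlier than position 2. That position is achievable by scheduling exactly that predecessor first.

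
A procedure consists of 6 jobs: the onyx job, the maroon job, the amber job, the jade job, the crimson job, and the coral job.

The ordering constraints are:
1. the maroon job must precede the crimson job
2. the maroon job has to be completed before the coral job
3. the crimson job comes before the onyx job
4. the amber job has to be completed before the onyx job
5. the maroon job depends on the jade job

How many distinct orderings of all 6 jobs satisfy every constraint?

14

The jobs with no prerequisites are the amber job, the jade job; any of them can be placed first.
Counting all ways to extend the partial order to a total order gives 14.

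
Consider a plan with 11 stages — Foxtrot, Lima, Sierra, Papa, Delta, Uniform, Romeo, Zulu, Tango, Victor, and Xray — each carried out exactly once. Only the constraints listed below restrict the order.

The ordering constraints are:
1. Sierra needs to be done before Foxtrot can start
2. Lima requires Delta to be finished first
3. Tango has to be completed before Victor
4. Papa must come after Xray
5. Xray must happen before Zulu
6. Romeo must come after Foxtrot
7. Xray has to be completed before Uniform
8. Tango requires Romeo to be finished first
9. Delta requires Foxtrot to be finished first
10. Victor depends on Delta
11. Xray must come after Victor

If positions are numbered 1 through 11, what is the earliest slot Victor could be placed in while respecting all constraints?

The stages that are forced before Victor, directly or transitively, are Foxtrot, Sierra, Delta, Romeo, Tango. That's 5 stages.
So at minimum 5 stages come before Victor, putting Victor no earlier than position 6. That position is achievable by scheduling exactly those predecessors first.

6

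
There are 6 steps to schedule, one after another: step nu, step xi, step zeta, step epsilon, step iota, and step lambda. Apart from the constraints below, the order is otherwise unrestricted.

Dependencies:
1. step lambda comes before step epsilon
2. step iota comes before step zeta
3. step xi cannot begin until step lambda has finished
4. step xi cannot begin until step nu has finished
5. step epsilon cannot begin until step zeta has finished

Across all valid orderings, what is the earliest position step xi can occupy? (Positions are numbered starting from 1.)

Working backwards through the constraints from step xi, its full set of required predecessors is step nu, step lambda — 2 of them.
So at minimum 2 steps come before step xi, putting step xi no earlier than position 3. That position is achievable by scheduling exactly those predecessors first.

3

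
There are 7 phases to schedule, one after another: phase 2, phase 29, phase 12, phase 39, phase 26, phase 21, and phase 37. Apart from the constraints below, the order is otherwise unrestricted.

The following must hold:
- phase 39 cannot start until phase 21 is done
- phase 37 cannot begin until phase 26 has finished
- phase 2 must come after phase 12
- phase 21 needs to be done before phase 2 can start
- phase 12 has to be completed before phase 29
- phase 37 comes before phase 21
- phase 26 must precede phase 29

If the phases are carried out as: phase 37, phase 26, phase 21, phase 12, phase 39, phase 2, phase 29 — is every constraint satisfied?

The sequence places phase 37 ahead of phase 26.
Since phase 26 is required before phase 37, the ordering is invalid.

No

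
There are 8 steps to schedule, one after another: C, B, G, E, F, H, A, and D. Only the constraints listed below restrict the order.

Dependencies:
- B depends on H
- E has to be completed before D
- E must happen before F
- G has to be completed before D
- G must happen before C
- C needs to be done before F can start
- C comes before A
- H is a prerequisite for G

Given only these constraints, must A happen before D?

No

A and D are not related by any chain of constraints.
So A can come before D or after — it is not forced.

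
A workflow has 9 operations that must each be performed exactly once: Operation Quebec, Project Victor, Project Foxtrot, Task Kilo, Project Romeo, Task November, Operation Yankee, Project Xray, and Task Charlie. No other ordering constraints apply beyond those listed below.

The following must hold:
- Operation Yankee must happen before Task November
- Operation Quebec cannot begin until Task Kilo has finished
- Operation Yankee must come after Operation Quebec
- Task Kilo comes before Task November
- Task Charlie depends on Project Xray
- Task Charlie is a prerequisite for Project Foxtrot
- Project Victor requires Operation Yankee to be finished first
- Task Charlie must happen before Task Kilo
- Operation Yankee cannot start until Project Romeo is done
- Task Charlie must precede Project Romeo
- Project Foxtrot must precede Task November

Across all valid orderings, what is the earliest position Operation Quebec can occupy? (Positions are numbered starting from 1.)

Every operation that must precede Operation Quebec has to come before it. Tracing all chains that end at Operation Quebec, those operations are: Task Kilo, Project Xray, Task Charlie — 3 in total.
With 3 mandatory predecessors, the earliest Operation Quebec can sit is position 3+1 = 4, and placing just those 3 first achieves it.

4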